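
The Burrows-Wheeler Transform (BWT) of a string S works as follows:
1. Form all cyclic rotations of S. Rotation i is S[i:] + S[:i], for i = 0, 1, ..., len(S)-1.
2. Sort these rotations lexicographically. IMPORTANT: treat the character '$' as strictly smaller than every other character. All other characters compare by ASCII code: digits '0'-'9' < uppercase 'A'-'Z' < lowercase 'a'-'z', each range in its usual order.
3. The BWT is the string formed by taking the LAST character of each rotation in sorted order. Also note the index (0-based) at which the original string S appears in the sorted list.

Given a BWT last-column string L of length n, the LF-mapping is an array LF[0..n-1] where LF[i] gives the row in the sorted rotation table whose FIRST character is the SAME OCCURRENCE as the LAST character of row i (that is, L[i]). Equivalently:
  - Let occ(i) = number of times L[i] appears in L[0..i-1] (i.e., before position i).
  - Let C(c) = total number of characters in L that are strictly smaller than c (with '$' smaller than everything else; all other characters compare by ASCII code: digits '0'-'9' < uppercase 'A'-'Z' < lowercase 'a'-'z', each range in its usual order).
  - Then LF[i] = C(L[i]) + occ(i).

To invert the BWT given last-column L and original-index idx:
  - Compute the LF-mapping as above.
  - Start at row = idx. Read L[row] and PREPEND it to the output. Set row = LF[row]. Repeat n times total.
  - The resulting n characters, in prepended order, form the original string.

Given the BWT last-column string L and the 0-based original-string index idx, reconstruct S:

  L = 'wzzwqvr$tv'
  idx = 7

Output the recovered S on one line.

LF mapping: 6 8 9 7 1 4 2 0 3 5
Walk LF starting at row 7, prepending L[row]:
  step 1: row=7, L[7]='$', prepend. Next row=LF[7]=0
  step 2: row=0, L[0]='w', prepend. Next row=LF[0]=6
  step 3: row=6, L[6]='r', prepend. Next row=LF[6]=2
  step 4: row=2, L[2]='z', prepend. Next row=LF[2]=9
  step 5: row=9, L[9]='v', prepend. Next row=LF[9]=5
  step 6: row=5, L[5]='v', prepend. Next row=LF[5]=4
  step 7: row=4, L[4]='q', prepend. Next row=LF[4]=1
  step 8: row=1, L[1]='z', prepend. Next row=LF[1]=8
  step 9: row=8, L[8]='t', prepend. Next row=LF[8]=3
  step 10: row=3, L[3]='w', prepend. Next row=LF[3]=7
Reversed output: wtzqvvzrw$

Answer: wtzqvvzrw$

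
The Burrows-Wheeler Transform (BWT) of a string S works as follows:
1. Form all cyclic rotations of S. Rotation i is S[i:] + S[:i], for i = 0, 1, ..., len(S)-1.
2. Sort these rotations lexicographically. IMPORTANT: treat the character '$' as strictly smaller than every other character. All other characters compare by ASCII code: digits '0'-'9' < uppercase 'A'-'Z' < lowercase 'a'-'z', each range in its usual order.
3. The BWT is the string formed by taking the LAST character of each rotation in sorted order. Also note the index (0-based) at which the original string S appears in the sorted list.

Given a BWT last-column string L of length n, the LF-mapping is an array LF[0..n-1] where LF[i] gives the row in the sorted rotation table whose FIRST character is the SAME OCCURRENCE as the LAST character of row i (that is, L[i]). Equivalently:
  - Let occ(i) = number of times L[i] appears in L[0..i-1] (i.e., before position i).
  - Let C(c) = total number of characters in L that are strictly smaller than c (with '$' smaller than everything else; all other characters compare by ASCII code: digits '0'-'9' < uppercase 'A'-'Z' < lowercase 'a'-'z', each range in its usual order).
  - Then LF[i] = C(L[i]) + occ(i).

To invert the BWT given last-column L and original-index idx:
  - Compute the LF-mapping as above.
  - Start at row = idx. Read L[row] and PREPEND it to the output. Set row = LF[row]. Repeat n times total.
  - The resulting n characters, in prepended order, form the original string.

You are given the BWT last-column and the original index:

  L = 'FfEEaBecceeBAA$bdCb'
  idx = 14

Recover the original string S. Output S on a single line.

Answer: deaBbfAcEBCebeEAcF$

Derivation:
LF mapping: 8 18 6 7 9 3 15 12 13 16 17 4 1 2 0 10 14 5 11
Walk LF starting at row 14, prepending L[row]:
  step 1: row=14, L[14]='$', prepend. Next row=LF[14]=0
  step 2: row=0, L[0]='F', prepend. Next row=LF[0]=8
  step 3: row=8, L[8]='c', prepend. Next row=LF[8]=13
  step 4: row=13, L[13]='A', prepend. Next row=LF[13]=2
  step 5: row=2, L[2]='E', prepend. Next row=LF[2]=6
  step 6: row=6, L[6]='e', prepend. Next row=LF[6]=15
  step 7: row=15, L[15]='b', prepend. Next row=LF[15]=10
  step 8: row=10, L[10]='e', prepend. Next row=LF[10]=17
  step 9: row=17, L[17]='C', prepend. Next row=LF[17]=5
  step 10: row=5, L[5]='B', prepend. Next row=LF[5]=3
  step 11: row=3, L[3]='E', prepend. Next row=LF[3]=7
  step 12: row=7, L[7]='c', prepend. Next row=LF[7]=12
  step 13: row=12, L[12]='A', prepend. Next row=LF[12]=1
  step 14: row=1, L[1]='f', prepend. Next row=LF[1]=18
  step 15: row=18, L[18]='b', prepend. Next row=LF[18]=11
  step 16: row=11, L[11]='B', prepend. Next row=LF[11]=4
  step 17: row=4, L[4]='a', prepend. Next row=LF[4]=9
  step 18: row=9, L[9]='e', prepend. Next row=LF[9]=16
  step 19: row=16, L[16]='d', prepend. Next row=LF[16]=14
Reversed output: deaBbfAcEBCebeEAcF$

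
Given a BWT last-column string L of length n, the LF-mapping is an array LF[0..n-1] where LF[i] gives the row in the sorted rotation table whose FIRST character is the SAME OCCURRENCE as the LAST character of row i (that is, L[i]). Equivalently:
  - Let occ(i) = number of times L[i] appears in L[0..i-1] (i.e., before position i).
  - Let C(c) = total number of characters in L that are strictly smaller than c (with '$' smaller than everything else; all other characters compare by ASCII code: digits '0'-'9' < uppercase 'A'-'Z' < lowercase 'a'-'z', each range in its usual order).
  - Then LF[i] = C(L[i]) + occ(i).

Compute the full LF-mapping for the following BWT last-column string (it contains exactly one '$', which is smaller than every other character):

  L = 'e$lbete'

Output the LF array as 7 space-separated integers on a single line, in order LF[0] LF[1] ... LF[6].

Char counts: '$':1, 'b':1, 'e':3, 'l':1, 't':1
C (first-col start): C('$')=0, C('b')=1, C('e')=2, C('l')=5, C('t')=6
L[0]='e': occ=0, LF[0]=C('e')+0=2+0=2
L[1]='$': occ=0, LF[1]=C('$')+0=0+0=0
L[2]='l': occ=0, LF[2]=C('l')+0=5+0=5
L[3]='b': occ=0, LF[3]=C('b')+0=1+0=1
L[4]='e': occ=1, LF[4]=C('e')+1=2+1=3
L[5]='t': occ=0, LF[5]=C('t')+0=6+0=6
L[6]='e': occ=2, LF[6]=C('e')+2=2+2=4

Answer: 2 0 5 1 3 6 4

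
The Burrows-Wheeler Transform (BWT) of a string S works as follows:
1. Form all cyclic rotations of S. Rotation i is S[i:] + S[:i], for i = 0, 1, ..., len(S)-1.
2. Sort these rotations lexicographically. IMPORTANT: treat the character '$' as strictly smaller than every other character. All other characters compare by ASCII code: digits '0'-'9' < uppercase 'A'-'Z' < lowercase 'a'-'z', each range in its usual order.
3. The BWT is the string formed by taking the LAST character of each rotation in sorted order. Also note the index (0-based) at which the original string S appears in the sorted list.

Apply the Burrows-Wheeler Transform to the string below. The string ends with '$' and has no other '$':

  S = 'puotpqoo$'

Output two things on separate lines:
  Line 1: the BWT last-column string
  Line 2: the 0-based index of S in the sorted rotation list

All 9 rotations (rotation i = S[i:]+S[:i]):
  rot[0] = puotpqoo$
  rot[1] = uotpqoo$p
  rot[2] = otpqoo$pu
  rot[3] = tpqoo$puo
  rot[4] = pqoo$puot
  rot[5] = qoo$puotp
  rot[6] = oo$puotpq
  rot[7] = o$puotpqo
  rot[8] = $puotpqoo
Sorted (with $ < everything):
  sorted[0] = $puotpqoo  (last char: 'o')
  sorted[1] = o$puotpqo  (last char: 'o')
  sorted[2] = oo$puotpq  (last char: 'q')
  sorted[3] = otpqoo$pu  (last char: 'u')
  sorted[4] = pqoo$puot  (last char: 't')
  sorted[5] = puotpqoo$  (last char: '$')
  sorted[6] = qoo$puotp  (last char: 'p')
  sorted[7] = tpqoo$puo  (last char: 'o')
  sorted[8] = uotpqoo$p  (last char: 'p')
Last column: ooqut$pop
Original string S is at sorted index 5

Answer: ooqut$pop
5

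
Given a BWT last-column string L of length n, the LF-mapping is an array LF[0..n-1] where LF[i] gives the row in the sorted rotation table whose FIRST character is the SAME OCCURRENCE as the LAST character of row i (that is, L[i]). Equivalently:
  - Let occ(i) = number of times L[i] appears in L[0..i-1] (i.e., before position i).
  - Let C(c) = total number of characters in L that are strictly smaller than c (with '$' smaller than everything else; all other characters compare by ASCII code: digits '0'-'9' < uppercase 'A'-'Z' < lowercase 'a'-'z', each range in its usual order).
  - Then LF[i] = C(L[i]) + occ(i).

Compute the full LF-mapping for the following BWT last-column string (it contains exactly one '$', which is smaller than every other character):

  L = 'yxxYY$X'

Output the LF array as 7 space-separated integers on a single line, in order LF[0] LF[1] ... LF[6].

Answer: 6 4 5 2 3 0 1

Derivation:
Char counts: '$':1, 'X':1, 'Y':2, 'x':2, 'y':1
C (first-col start): C('$')=0, C('X')=1, C('Y')=2, C('x')=4, C('y')=6
L[0]='y': occ=0, LF[0]=C('y')+0=6+0=6
L[1]='x': occ=0, LF[1]=C('x')+0=4+0=4
L[2]='x': occ=1, LF[2]=C('x')+1=4+1=5
L[3]='Y': occ=0, LF[3]=C('Y')+0=2+0=2
L[4]='Y': occ=1, LF[4]=C('Y')+1=2+1=3
L[5]='$': occ=0, LF[5]=C('$')+0=0+0=0
L[6]='X': occ=0, LF[6]=C('X')+0=1+0=1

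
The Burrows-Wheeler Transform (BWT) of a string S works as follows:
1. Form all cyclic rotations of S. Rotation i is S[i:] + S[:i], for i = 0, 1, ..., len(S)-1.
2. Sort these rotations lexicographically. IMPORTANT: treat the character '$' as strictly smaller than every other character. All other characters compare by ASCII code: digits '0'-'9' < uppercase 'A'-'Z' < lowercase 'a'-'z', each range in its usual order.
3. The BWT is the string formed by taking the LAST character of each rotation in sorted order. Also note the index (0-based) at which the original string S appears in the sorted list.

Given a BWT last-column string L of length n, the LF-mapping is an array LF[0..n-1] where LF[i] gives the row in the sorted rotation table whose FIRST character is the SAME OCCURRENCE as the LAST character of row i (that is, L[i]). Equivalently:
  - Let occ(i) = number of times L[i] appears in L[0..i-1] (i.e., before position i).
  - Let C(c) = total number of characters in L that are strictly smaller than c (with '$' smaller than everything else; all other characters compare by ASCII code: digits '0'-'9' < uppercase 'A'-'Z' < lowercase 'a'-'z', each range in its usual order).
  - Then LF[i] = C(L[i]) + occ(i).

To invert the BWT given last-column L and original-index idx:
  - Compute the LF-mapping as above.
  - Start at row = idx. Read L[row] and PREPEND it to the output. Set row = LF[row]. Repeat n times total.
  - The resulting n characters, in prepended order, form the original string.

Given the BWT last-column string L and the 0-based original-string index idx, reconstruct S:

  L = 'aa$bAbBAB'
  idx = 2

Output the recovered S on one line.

LF mapping: 5 6 0 7 1 8 3 2 4
Walk LF starting at row 2, prepending L[row]:
  step 1: row=2, L[2]='$', prepend. Next row=LF[2]=0
  step 2: row=0, L[0]='a', prepend. Next row=LF[0]=5
  step 3: row=5, L[5]='b', prepend. Next row=LF[5]=8
  step 4: row=8, L[8]='B', prepend. Next row=LF[8]=4
  step 5: row=4, L[4]='A', prepend. Next row=LF[4]=1
  step 6: row=1, L[1]='a', prepend. Next row=LF[1]=6
  step 7: row=6, L[6]='B', prepend. Next row=LF[6]=3
  step 8: row=3, L[3]='b', prepend. Next row=LF[3]=7
  step 9: row=7, L[7]='A', prepend. Next row=LF[7]=2
Reversed output: AbBaABba$

Answer: AbBaABba$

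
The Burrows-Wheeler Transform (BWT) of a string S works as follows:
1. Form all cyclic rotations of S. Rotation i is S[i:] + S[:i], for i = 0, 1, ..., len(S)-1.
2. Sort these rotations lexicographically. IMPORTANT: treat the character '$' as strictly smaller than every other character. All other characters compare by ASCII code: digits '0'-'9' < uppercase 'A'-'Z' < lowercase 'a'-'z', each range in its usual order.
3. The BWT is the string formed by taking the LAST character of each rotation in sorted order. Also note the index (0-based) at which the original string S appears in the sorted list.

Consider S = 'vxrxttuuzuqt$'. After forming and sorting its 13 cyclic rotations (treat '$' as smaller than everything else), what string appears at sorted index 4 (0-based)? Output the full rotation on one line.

All 13 rotations (rotation i = S[i:]+S[:i]):
  rot[0] = vxrxttuuzuqt$
  rot[1] = xrxttuuzuqt$v
  rot[2] = rxttuuzuqt$vx
  rot[3] = xttuuzuqt$vxr
  rot[4] = ttuuzuqt$vxrx
  rot[5] = tuuzuqt$vxrxt
  rot[6] = uuzuqt$vxrxtt
  rot[7] = uzuqt$vxrxttu
  rot[8] = zuqt$vxrxttuu
  rot[9] = uqt$vxrxttuuz
  rot[10] = qt$vxrxttuuzu
  rot[11] = t$vxrxttuuzuq
  rot[12] = $vxrxttuuzuqt
Sorted (with $ < everything):
  sorted[0] = $vxrxttuuzuqt
  sorted[1] = qt$vxrxttuuzu
  sorted[2] = rxttuuzuqt$vx
  sorted[3] = t$vxrxttuuzuq
  sorted[4] = ttuuzuqt$vxrx
  sorted[5] = tuuzuqt$vxrxt
  sorted[6] = uqt$vxrxttuuz
  sorted[7] = uuzuqt$vxrxtt
  sorted[8] = uzuqt$vxrxttu
  sorted[9] = vxrxttuuzuqt$
  sorted[10] = xrxttuuzuqt$v
  sorted[11] = xttuuzuqt$vxr
  sorted[12] = zuqt$vxrxttuu
sorted[4] = ttuuzuqt$vxrx

Answer: ttuuzuqt$vxrx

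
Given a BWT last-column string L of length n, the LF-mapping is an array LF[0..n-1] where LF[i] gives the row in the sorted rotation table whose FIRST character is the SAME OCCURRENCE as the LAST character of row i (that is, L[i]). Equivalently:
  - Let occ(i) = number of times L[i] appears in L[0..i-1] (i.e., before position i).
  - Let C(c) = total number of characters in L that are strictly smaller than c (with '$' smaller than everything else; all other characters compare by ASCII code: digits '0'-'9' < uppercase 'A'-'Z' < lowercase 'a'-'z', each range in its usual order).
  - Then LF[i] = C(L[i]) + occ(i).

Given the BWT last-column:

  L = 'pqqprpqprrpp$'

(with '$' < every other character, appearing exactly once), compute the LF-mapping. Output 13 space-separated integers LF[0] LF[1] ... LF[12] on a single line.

Answer: 1 7 8 2 10 3 9 4 11 12 5 6 0

Derivation:
Char counts: '$':1, 'p':6, 'q':3, 'r':3
C (first-col start): C('$')=0, C('p')=1, C('q')=7, C('r')=10
L[0]='p': occ=0, LF[0]=C('p')+0=1+0=1
L[1]='q': occ=0, LF[1]=C('q')+0=7+0=7
L[2]='q': occ=1, LF[2]=C('q')+1=7+1=8
L[3]='p': occ=1, LF[3]=C('p')+1=1+1=2
L[4]='r': occ=0, LF[4]=C('r')+0=10+0=10
L[5]='p': occ=2, LF[5]=C('p')+2=1+2=3
L[6]='q': occ=2, LF[6]=C('q')+2=7+2=9
L[7]='p': occ=3, LF[7]=C('p')+3=1+3=4
L[8]='r': occ=1, LF[8]=C('r')+1=10+1=11
L[9]='r': occ=2, LF[9]=C('r')+2=10+2=12
L[10]='p': occ=4, LF[10]=C('p')+4=1+4=5
L[11]='p': occ=5, LF[11]=C('p')+5=1+5=6
L[12]='$': occ=0, LF[12]=C('$')+0=0+0=0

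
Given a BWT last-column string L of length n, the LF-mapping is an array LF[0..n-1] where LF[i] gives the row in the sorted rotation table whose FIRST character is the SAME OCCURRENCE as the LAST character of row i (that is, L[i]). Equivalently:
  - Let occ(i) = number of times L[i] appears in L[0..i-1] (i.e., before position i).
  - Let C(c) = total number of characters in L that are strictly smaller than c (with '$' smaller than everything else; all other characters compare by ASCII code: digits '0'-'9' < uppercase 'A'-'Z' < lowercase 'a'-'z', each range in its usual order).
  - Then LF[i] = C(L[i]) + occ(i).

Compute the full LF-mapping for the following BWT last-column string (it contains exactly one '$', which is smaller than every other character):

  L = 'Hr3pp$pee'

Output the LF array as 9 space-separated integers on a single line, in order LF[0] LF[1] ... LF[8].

Answer: 2 8 1 5 6 0 7 3 4

Derivation:
Char counts: '$':1, '3':1, 'H':1, 'e':2, 'p':3, 'r':1
C (first-col start): C('$')=0, C('3')=1, C('H')=2, C('e')=3, C('p')=5, C('r')=8
L[0]='H': occ=0, LF[0]=C('H')+0=2+0=2
L[1]='r': occ=0, LF[1]=C('r')+0=8+0=8
L[2]='3': occ=0, LF[2]=C('3')+0=1+0=1
L[3]='p': occ=0, LF[3]=C('p')+0=5+0=5
L[4]='p': occ=1, LF[4]=C('p')+1=5+1=6
L[5]='$': occ=0, LF[5]=C('$')+0=0+0=0
L[6]='p': occ=2, LF[6]=C('p')+2=5+2=7
L[7]='e': occ=0, LF[7]=C('e')+0=3+0=3
L[8]='e': occ=1, LF[8]=C('e')+1=3+1=4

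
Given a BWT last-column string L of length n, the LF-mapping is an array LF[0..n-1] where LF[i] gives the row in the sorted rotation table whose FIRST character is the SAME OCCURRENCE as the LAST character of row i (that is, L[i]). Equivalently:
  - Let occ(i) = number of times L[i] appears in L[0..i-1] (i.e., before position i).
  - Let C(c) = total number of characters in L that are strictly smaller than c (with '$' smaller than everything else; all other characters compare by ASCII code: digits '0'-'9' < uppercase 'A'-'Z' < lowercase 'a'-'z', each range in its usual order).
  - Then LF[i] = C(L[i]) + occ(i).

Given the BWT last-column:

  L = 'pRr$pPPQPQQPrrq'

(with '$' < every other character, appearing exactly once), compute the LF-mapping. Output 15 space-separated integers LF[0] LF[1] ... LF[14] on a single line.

Answer: 9 8 12 0 10 1 2 5 3 6 7 4 13 14 11

Derivation:
Char counts: '$':1, 'P':4, 'Q':3, 'R':1, 'p':2, 'q':1, 'r':3
C (first-col start): C('$')=0, C('P')=1, C('Q')=5, C('R')=8, C('p')=9, C('q')=11, C('r')=12
L[0]='p': occ=0, LF[0]=C('p')+0=9+0=9
L[1]='R': occ=0, LF[1]=C('R')+0=8+0=8
L[2]='r': occ=0, LF[2]=C('r')+0=12+0=12
L[3]='$': occ=0, LF[3]=C('$')+0=0+0=0
L[4]='p': occ=1, LF[4]=C('p')+1=9+1=10
L[5]='P': occ=0, LF[5]=C('P')+0=1+0=1
L[6]='P': occ=1, LF[6]=C('P')+1=1+1=2
L[7]='Q': occ=0, LF[7]=C('Q')+0=5+0=5
L[8]='P': occ=2, LF[8]=C('P')+2=1+2=3
L[9]='Q': occ=1, LF[9]=C('Q')+1=5+1=6
L[10]='Q': occ=2, LF[10]=C('Q')+2=5+2=7
L[11]='P': occ=3, LF[11]=C('P')+3=1+3=4
L[12]='r': occ=1, LF[12]=C('r')+1=12+1=13
L[13]='r': occ=2, LF[13]=C('r')+2=12+2=14
L[14]='q': occ=0, LF[14]=C('q')+0=11+0=11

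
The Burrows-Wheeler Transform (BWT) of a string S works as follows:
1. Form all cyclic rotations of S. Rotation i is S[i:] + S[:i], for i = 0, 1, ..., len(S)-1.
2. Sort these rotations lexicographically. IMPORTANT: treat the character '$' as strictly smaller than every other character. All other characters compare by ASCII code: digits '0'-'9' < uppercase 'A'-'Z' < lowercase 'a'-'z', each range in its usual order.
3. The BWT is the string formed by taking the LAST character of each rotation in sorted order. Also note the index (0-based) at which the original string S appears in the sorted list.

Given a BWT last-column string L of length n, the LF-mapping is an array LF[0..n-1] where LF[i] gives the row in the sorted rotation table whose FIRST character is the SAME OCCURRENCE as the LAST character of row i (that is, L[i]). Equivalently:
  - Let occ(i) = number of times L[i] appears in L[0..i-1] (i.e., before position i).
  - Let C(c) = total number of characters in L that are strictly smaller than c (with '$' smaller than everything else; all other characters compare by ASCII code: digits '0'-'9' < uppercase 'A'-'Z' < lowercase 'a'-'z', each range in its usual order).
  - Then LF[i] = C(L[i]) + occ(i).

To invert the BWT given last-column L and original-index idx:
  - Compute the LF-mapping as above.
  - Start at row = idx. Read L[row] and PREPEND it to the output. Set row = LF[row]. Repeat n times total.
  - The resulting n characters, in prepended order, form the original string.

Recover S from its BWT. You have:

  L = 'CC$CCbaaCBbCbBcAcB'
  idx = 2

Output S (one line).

Answer: BCCBccbCaCAbaCBbC$

Derivation:
LF mapping: 5 6 0 7 8 13 11 12 9 2 14 10 15 3 16 1 17 4
Walk LF starting at row 2, prepending L[row]:
  step 1: row=2, L[2]='$', prepend. Next row=LF[2]=0
  step 2: row=0, L[0]='C', prepend. Next row=LF[0]=5
  step 3: row=5, L[5]='b', prepend. Next row=LF[5]=13
  step 4: row=13, L[13]='B', prepend. Next row=LF[13]=3
  step 5: row=3, L[3]='C', prepend. Next row=LF[3]=7
  step 6: row=7, L[7]='a', prepend. Next row=LF[7]=12
  step 7: row=12, L[12]='b', prepend. Next row=LF[12]=15
  step 8: row=15, L[15]='A', prepend. Next row=LF[15]=1
  step 9: row=1, L[1]='C', prepend. Next row=LF[1]=6
  step 10: row=6, L[6]='a', prepend. Next row=LF[6]=11
  step 11: row=11, L[11]='C', prepend. Next row=LF[11]=10
  step 12: row=10, L[10]='b', prepend. Next row=LF[10]=14
  step 13: row=14, L[14]='c', prepend. Next row=LF[14]=16
  step 14: row=16, L[16]='c', prepend. Next row=LF[16]=17
  step 15: row=17, L[17]='B', prepend. Next row=LF[17]=4
  step 16: row=4, L[4]='C', prepend. Next row=LF[4]=8
  step 17: row=8, L[8]='C', prepend. Next row=LF[8]=9
  step 18: row=9, L[9]='B', prepend. Next row=LF[9]=2
Reversed output: BCCBccbCaCAbaCBbC$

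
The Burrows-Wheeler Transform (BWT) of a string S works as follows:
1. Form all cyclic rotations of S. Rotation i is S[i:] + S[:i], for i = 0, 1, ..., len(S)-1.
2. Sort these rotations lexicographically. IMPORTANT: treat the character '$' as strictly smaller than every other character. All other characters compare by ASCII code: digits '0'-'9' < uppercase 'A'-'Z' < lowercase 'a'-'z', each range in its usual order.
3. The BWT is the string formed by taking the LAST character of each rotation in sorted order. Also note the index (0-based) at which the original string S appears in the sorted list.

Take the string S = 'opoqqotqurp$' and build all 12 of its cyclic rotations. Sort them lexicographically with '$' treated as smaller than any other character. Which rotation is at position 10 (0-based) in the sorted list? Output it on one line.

Answer: tqurp$opoqqo

Derivation:
All 12 rotations (rotation i = S[i:]+S[:i]):
  rot[0] = opoqqotqurp$
  rot[1] = poqqotqurp$o
  rot[2] = oqqotqurp$op
  rot[3] = qqotqurp$opo
  rot[4] = qotqurp$opoq
  rot[5] = otqurp$opoqq
  rot[6] = tqurp$opoqqo
  rot[7] = qurp$opoqqot
  rot[8] = urp$opoqqotq
  rot[9] = rp$opoqqotqu
  rot[10] = p$opoqqotqur
  rot[11] = $opoqqotqurp
Sorted (with $ < everything):
  sorted[0] = $opoqqotqurp
  sorted[1] = opoqqotqurp$
  sorted[2] = oqqotqurp$op
  sorted[3] = otqurp$opoqq
  sorted[4] = p$opoqqotqur
  sorted[5] = poqqotqurp$o
  sorted[6] = qotqurp$opoq
  sorted[7] = qqotqurp$opo
  sorted[8] = qurp$opoqqot
  sorted[9] = rp$opoqqotqu
  sorted[10] = tqurp$opoqqo
  sorted[11] = urp$opoqqotq
sorted[10] = tqurp$opoqqo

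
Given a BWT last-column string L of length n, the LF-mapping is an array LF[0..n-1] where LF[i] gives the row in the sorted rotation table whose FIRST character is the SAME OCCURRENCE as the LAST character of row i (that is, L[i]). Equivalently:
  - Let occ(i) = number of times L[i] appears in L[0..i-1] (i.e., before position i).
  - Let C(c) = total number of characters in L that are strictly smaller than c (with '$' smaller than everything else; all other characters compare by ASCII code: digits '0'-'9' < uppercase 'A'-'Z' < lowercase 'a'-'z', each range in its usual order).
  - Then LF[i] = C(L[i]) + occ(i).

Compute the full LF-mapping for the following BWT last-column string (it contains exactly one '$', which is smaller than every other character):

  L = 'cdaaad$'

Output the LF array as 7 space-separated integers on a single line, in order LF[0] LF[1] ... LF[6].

Char counts: '$':1, 'a':3, 'c':1, 'd':2
C (first-col start): C('$')=0, C('a')=1, C('c')=4, C('d')=5
L[0]='c': occ=0, LF[0]=C('c')+0=4+0=4
L[1]='d': occ=0, LF[1]=C('d')+0=5+0=5
L[2]='a': occ=0, LF[2]=C('a')+0=1+0=1
L[3]='a': occ=1, LF[3]=C('a')+1=1+1=2
L[4]='a': occ=2, LF[4]=C('a')+2=1+2=3
L[5]='d': occ=1, LF[5]=C('d')+1=5+1=6
L[6]='$': occ=0, LF[6]=C('$')+0=0+0=0

Answer: 4 5 1 2 3 6 0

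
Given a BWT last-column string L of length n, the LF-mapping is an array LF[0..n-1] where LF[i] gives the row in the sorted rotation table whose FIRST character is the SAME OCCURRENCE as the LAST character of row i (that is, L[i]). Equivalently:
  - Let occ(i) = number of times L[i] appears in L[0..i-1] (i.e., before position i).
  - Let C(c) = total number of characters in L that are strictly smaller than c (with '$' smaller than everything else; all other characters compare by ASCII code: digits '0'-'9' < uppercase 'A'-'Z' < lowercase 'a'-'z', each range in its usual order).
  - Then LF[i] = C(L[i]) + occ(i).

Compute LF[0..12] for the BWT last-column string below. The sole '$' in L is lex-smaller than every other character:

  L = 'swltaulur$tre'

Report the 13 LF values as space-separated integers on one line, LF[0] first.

Char counts: '$':1, 'a':1, 'e':1, 'l':2, 'r':2, 's':1, 't':2, 'u':2, 'w':1
C (first-col start): C('$')=0, C('a')=1, C('e')=2, C('l')=3, C('r')=5, C('s')=7, C('t')=8, C('u')=10, C('w')=12
L[0]='s': occ=0, LF[0]=C('s')+0=7+0=7
L[1]='w': occ=0, LF[1]=C('w')+0=12+0=12
L[2]='l': occ=0, LF[2]=C('l')+0=3+0=3
L[3]='t': occ=0, LF[3]=C('t')+0=8+0=8
L[4]='a': occ=0, LF[4]=C('a')+0=1+0=1
L[5]='u': occ=0, LF[5]=C('u')+0=10+0=10
L[6]='l': occ=1, LF[6]=C('l')+1=3+1=4
L[7]='u': occ=1, LF[7]=C('u')+1=10+1=11
L[8]='r': occ=0, LF[8]=C('r')+0=5+0=5
L[9]='$': occ=0, LF[9]=C('$')+0=0+0=0
L[10]='t': occ=1, LF[10]=C('t')+1=8+1=9
L[11]='r': occ=1, LF[11]=C('r')+1=5+1=6
L[12]='e': occ=0, LF[12]=C('e')+0=2+0=2

Answer: 7 12 3 8 1 10 4 11 5 0 9 6 2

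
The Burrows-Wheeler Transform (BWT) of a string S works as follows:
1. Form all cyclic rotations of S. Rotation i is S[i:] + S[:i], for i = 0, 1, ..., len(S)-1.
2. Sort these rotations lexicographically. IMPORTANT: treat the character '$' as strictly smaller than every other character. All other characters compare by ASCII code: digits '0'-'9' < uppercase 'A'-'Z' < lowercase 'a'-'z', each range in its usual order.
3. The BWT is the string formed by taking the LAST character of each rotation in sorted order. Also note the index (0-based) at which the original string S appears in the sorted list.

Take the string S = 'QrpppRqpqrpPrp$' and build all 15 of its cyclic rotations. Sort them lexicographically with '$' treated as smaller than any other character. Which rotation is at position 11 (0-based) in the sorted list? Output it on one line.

All 15 rotations (rotation i = S[i:]+S[:i]):
  rot[0] = QrpppRqpqrpPrp$
  rot[1] = rpppRqpqrpPrp$Q
  rot[2] = pppRqpqrpPrp$Qr
  rot[3] = ppRqpqrpPrp$Qrp
  rot[4] = pRqpqrpPrp$Qrpp
  rot[5] = RqpqrpPrp$Qrppp
  rot[6] = qpqrpPrp$QrpppR
  rot[7] = pqrpPrp$QrpppRq
  rot[8] = qrpPrp$QrpppRqp
  rot[9] = rpPrp$QrpppRqpq
  rot[10] = pPrp$QrpppRqpqr
  rot[11] = Prp$QrpppRqpqrp
  rot[12] = rp$QrpppRqpqrpP
  rot[13] = p$QrpppRqpqrpPr
  rot[14] = $QrpppRqpqrpPrp
Sorted (with $ < everything):
  sorted[0] = $QrpppRqpqrpPrp
  sorted[1] = Prp$QrpppRqpqrp
  sorted[2] = QrpppRqpqrpPrp$
  sorted[3] = RqpqrpPrp$Qrppp
  sorted[4] = p$QrpppRqpqrpPr
  sorted[5] = pPrp$QrpppRqpqr
  sorted[6] = pRqpqrpPrp$Qrpp
  sorted[7] = ppRqpqrpPrp$Qrp
  sorted[8] = pppRqpqrpPrp$Qr
  sorted[9] = pqrpPrp$QrpppRq
  sorted[10] = qpqrpPrp$QrpppR
  sorted[11] = qrpPrp$QrpppRqp
  sorted[12] = rp$QrpppRqpqrpP
  sorted[13] = rpPrp$QrpppRqpq
  sorted[14] = rpppRqpqrpPrp$Q
sorted[11] = qrpPrp$QrpppRqp

Answer: qrpPrp$QrpppRqp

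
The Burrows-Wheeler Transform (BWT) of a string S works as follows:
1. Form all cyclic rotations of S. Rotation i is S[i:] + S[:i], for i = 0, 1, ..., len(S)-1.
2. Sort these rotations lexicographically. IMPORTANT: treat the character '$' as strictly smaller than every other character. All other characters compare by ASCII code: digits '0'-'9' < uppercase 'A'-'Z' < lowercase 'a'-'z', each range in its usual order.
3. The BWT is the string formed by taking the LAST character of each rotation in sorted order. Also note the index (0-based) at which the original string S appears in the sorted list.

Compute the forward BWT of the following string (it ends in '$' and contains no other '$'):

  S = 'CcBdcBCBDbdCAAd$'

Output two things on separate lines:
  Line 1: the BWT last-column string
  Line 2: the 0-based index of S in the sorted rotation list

Answer: dCAcCcdB$BDdCAbB
8

Derivation:
All 16 rotations (rotation i = S[i:]+S[:i]):
  rot[0] = CcBdcBCBDbdCAAd$
  rot[1] = cBdcBCBDbdCAAd$C
  rot[2] = BdcBCBDbdCAAd$Cc
  rot[3] = dcBCBDbdCAAd$CcB
  rot[4] = cBCBDbdCAAd$CcBd
  rot[5] = BCBDbdCAAd$CcBdc
  rot[6] = CBDbdCAAd$CcBdcB
  rot[7] = BDbdCAAd$CcBdcBC
  rot[8] = DbdCAAd$CcBdcBCB
  rot[9] = bdCAAd$CcBdcBCBD
  rot[10] = dCAAd$CcBdcBCBDb
  rot[11] = CAAd$CcBdcBCBDbd
  rot[12] = AAd$CcBdcBCBDbdC
  rot[13] = Ad$CcBdcBCBDbdCA
  rot[14] = d$CcBdcBCBDbdCAA
  rot[15] = $CcBdcBCBDbdCAAd
Sorted (with $ < everything):
  sorted[0] = $CcBdcBCBDbdCAAd  (last char: 'd')
  sorted[1] = AAd$CcBdcBCBDbdC  (last char: 'C')
  sorted[2] = Ad$CcBdcBCBDbdCA  (last char: 'A')
  sorted[3] = BCBDbdCAAd$CcBdc  (last char: 'c')
  sorted[4] = BDbdCAAd$CcBdcBC  (last char: 'C')
  sorted[5] = BdcBCBDbdCAAd$Cc  (last char: 'c')
  sorted[6] = CAAd$CcBdcBCBDbd  (last char: 'd')
  sorted[7] = CBDbdCAAd$CcBdcB  (last char: 'B')
  sorted[8] = CcBdcBCBDbdCAAd$  (last char: '$')
  sorted[9] = DbdCAAd$CcBdcBCB  (last char: 'B')
  sorted[10] = bdCAAd$CcBdcBCBD  (last char: 'D')
  sorted[11] = cBCBDbdCAAd$CcBd  (last char: 'd')
  sorted[12] = cBdcBCBDbdCAAd$C  (last char: 'C')
  sorted[13] = d$CcBdcBCBDbdCAA  (last char: 'A')
  sorted[14] = dCAAd$CcBdcBCBDb  (last char: 'b')
  sorted[15] = dcBCBDbdCAAd$CcB  (last char: 'B')
Last column: dCAcCcdB$BDdCAbB
Original string S is at sorted index 8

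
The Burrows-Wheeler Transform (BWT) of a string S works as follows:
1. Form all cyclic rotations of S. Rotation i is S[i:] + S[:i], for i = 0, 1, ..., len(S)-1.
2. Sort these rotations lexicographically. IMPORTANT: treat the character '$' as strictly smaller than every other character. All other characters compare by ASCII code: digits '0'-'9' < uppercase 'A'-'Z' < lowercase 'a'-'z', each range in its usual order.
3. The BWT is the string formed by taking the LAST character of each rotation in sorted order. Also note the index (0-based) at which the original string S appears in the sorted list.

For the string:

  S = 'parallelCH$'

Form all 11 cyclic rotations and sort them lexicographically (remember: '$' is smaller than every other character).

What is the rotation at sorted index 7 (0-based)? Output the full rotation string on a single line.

Answer: lelCH$paral

Derivation:
All 11 rotations (rotation i = S[i:]+S[:i]):
  rot[0] = parallelCH$
  rot[1] = arallelCH$p
  rot[2] = rallelCH$pa
  rot[3] = allelCH$par
  rot[4] = llelCH$para
  rot[5] = lelCH$paral
  rot[6] = elCH$parall
  rot[7] = lCH$paralle
  rot[8] = CH$parallel
  rot[9] = H$parallelC
  rot[10] = $parallelCH
Sorted (with $ < everything):
  sorted[0] = $parallelCH
  sorted[1] = CH$parallel
  sorted[2] = H$parallelC
  sorted[3] = allelCH$par
  sorted[4] = arallelCH$p
  sorted[5] = elCH$parall
  sorted[6] = lCH$paralle
  sorted[7] = lelCH$paral
  sorted[8] = llelCH$para
  sorted[9] = parallelCH$
  sorted[10] = rallelCH$pa
sorted[7] = lelCH$paral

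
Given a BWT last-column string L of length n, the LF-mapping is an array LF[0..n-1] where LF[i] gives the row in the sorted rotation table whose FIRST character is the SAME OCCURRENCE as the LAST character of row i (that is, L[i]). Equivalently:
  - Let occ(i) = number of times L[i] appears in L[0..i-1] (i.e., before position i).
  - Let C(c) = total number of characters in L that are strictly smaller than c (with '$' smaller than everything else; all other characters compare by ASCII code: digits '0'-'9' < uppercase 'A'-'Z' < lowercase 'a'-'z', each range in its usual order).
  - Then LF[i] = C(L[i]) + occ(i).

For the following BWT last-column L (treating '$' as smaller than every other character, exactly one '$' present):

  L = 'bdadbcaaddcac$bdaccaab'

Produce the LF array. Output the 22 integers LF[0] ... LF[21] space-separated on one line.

Answer: 8 17 1 18 9 12 2 3 19 20 13 4 14 0 10 21 5 15 16 6 7 11

Derivation:
Char counts: '$':1, 'a':7, 'b':4, 'c':5, 'd':5
C (first-col start): C('$')=0, C('a')=1, C('b')=8, C('c')=12, C('d')=17
L[0]='b': occ=0, LF[0]=C('b')+0=8+0=8
L[1]='d': occ=0, LF[1]=C('d')+0=17+0=17
L[2]='a': occ=0, LF[2]=C('a')+0=1+0=1
L[3]='d': occ=1, LF[3]=C('d')+1=17+1=18
L[4]='b': occ=1, LF[4]=C('b')+1=8+1=9
L[5]='c': occ=0, LF[5]=C('c')+0=12+0=12
L[6]='a': occ=1, LF[6]=C('a')+1=1+1=2
L[7]='a': occ=2, LF[7]=C('a')+2=1+2=3
L[8]='d': occ=2, LF[8]=C('d')+2=17+2=19
L[9]='d': occ=3, LF[9]=C('d')+3=17+3=20
L[10]='c': occ=1, LF[10]=C('c')+1=12+1=13
L[11]='a': occ=3, LF[11]=C('a')+3=1+3=4
L[12]='c': occ=2, LF[12]=C('c')+2=12+2=14
L[13]='$': occ=0, LF[13]=C('$')+0=0+0=0
L[14]='b': occ=2, LF[14]=C('b')+2=8+2=10
L[15]='d': occ=4, LF[15]=C('d')+4=17+4=21
L[16]='a': occ=4, LF[16]=C('a')+4=1+4=5
L[17]='c': occ=3, LF[17]=C('c')+3=12+3=15
L[18]='c': occ=4, LF[18]=C('c')+4=12+4=16
L[19]='a': occ=5, LF[19]=C('a')+5=1+5=6
L[20]='a': occ=6, LF[20]=C('a')+6=1+6=7
L[21]='b': occ=3, LF[21]=C('b')+3=8+3=11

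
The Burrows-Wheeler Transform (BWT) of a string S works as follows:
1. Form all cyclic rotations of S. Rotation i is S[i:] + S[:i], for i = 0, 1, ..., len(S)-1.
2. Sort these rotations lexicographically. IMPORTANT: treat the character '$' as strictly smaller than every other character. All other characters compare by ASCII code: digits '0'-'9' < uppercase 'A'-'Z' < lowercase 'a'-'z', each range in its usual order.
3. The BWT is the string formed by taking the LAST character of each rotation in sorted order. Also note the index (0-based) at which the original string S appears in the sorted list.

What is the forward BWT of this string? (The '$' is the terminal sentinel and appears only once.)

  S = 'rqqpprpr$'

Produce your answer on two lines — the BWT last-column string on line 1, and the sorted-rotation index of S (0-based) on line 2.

Answer: rqrpqrpp$
8

Derivation:
All 9 rotations (rotation i = S[i:]+S[:i]):
  rot[0] = rqqpprpr$
  rot[1] = qqpprpr$r
  rot[2] = qpprpr$rq
  rot[3] = pprpr$rqq
  rot[4] = prpr$rqqp
  rot[5] = rpr$rqqpp
  rot[6] = pr$rqqppr
  rot[7] = r$rqqpprp
  rot[8] = $rqqpprpr
Sorted (with $ < everything):
  sorted[0] = $rqqpprpr  (last char: 'r')
  sorted[1] = pprpr$rqq  (last char: 'q')
  sorted[2] = pr$rqqppr  (last char: 'r')
  sorted[3] = prpr$rqqp  (last char: 'p')
  sorted[4] = qpprpr$rq  (last char: 'q')
  sorted[5] = qqpprpr$r  (last char: 'r')
  sorted[6] = r$rqqpprp  (last char: 'p')
  sorted[7] = rpr$rqqpp  (last char: 'p')
  sorted[8] = rqqpprpr$  (last char: '$')
Last column: rqrpqrpp$
Original string S is at sorted index 8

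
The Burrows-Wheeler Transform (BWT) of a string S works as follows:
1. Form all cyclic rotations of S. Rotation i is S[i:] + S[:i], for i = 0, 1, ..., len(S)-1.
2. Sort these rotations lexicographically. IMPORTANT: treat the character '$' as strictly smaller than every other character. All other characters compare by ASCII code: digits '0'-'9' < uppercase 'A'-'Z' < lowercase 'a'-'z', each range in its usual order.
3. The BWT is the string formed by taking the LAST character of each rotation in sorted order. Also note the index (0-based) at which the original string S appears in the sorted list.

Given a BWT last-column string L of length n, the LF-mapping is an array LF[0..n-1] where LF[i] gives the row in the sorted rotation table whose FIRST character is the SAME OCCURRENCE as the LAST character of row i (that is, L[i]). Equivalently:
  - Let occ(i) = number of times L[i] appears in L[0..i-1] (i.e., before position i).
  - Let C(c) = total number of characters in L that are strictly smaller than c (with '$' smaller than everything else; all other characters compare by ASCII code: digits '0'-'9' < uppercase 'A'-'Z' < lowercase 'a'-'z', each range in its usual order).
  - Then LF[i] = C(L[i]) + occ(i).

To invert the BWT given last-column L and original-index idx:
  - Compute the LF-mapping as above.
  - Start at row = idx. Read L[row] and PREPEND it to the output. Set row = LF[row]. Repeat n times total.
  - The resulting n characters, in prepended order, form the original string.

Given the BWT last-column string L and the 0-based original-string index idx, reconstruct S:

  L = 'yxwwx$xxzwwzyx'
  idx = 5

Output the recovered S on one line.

LF mapping: 10 5 1 2 6 0 7 8 12 3 4 13 11 9
Walk LF starting at row 5, prepending L[row]:
  step 1: row=5, L[5]='$', prepend. Next row=LF[5]=0
  step 2: row=0, L[0]='y', prepend. Next row=LF[0]=10
  step 3: row=10, L[10]='w', prepend. Next row=LF[10]=4
  step 4: row=4, L[4]='x', prepend. Next row=LF[4]=6
  step 5: row=6, L[6]='x', prepend. Next row=LF[6]=7
  step 6: row=7, L[7]='x', prepend. Next row=LF[7]=8
  step 7: row=8, L[8]='z', prepend. Next row=LF[8]=12
  step 8: row=12, L[12]='y', prepend. Next row=LF[12]=11
  step 9: row=11, L[11]='z', prepend. Next row=LF[11]=13
  step 10: row=13, L[13]='x', prepend. Next row=LF[13]=9
  step 11: row=9, L[9]='w', prepend. Next row=LF[9]=3
  step 12: row=3, L[3]='w', prepend. Next row=LF[3]=2
  step 13: row=2, L[2]='w', prepend. Next row=LF[2]=1
  step 14: row=1, L[1]='x', prepend. Next row=LF[1]=5
Reversed output: xwwwxzyzxxxwy$

Answer: xwwwxzyzxxxwy$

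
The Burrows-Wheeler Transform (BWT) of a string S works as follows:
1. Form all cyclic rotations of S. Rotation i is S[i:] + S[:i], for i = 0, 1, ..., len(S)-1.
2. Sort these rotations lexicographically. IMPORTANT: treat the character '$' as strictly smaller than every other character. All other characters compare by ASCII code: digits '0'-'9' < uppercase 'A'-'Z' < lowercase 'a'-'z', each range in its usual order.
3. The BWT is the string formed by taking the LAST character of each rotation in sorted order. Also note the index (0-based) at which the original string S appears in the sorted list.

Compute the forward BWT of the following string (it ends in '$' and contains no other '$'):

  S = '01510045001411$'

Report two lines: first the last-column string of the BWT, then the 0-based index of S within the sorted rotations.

Answer: 1510$0154001041
4

Derivation:
All 15 rotations (rotation i = S[i:]+S[:i]):
  rot[0] = 01510045001411$
  rot[1] = 1510045001411$0
  rot[2] = 510045001411$01
  rot[3] = 10045001411$015
  rot[4] = 0045001411$0151
  rot[5] = 045001411$01510
  rot[6] = 45001411$015100
  rot[7] = 5001411$0151004
  rot[8] = 001411$01510045
  rot[9] = 01411$015100450
  rot[10] = 1411$0151004500
  rot[11] = 411$01510045001
  rot[12] = 11$015100450014
  rot[13] = 1$0151004500141
  rot[14] = $01510045001411
Sorted (with $ < everything):
  sorted[0] = $01510045001411  (last char: '1')
  sorted[1] = 001411$01510045  (last char: '5')
  sorted[2] = 0045001411$0151  (last char: '1')
  sorted[3] = 01411$015100450  (last char: '0')
  sorted[4] = 01510045001411$  (last char: '$')
  sorted[5] = 045001411$01510  (last char: '0')
  sorted[6] = 1$0151004500141  (last char: '1')
  sorted[7] = 10045001411$015  (last char: '5')
  sorted[8] = 11$015100450014  (last char: '4')
  sorted[9] = 1411$0151004500  (last char: '0')
  sorted[10] = 1510045001411$0  (last char: '0')
  sorted[11] = 411$01510045001  (last char: '1')
  sorted[12] = 45001411$015100  (last char: '0')
  sorted[13] = 5001411$0151004  (last char: '4')
  sorted[14] = 510045001411$01  (last char: '1')
Last column: 1510$0154001041
Original string S is at sorted index 4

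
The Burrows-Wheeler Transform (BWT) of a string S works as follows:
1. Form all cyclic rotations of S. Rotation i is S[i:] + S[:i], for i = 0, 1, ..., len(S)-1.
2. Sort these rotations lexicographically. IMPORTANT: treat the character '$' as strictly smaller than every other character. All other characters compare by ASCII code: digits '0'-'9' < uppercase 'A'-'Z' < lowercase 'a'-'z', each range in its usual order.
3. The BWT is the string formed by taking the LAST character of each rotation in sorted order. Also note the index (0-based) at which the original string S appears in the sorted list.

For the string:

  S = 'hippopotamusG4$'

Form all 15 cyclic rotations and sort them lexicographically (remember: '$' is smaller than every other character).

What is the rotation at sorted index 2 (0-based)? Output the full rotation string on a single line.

All 15 rotations (rotation i = S[i:]+S[:i]):
  rot[0] = hippopotamusG4$
  rot[1] = ippopotamusG4$h
  rot[2] = ppopotamusG4$hi
  rot[3] = popotamusG4$hip
  rot[4] = opotamusG4$hipp
  rot[5] = potamusG4$hippo
  rot[6] = otamusG4$hippop
  rot[7] = tamusG4$hippopo
  rot[8] = amusG4$hippopot
  rot[9] = musG4$hippopota
  rot[10] = usG4$hippopotam
  rot[11] = sG4$hippopotamu
  rot[12] = G4$hippopotamus
  rot[13] = 4$hippopotamusG
  rot[14] = $hippopotamusG4
Sorted (with $ < everything):
  sorted[0] = $hippopotamusG4
  sorted[1] = 4$hippopotamusG
  sorted[2] = G4$hippopotamus
  sorted[3] = amusG4$hippopot
  sorted[4] = hippopotamusG4$
  sorted[5] = ippopotamusG4$h
  sorted[6] = musG4$hippopota
  sorted[7] = opotamusG4$hipp
  sorted[8] = otamusG4$hippop
  sorted[9] = popotamusG4$hip
  sorted[10] = potamusG4$hippo
  sorted[11] = ppopotamusG4$hi
  sorted[12] = sG4$hippopotamu
  sorted[13] = tamusG4$hippopo
  sorted[14] = usG4$hippopotam
sorted[2] = G4$hippopotamus

Answer: G4$hippopotamus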